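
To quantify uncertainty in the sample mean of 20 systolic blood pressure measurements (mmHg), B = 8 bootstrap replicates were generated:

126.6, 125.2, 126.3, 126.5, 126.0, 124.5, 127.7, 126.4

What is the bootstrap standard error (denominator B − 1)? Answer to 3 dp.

Bootstrap SE is the standard deviation of the 8 replicate means.
Mean of replicates: (126.6 + 125.2 + 126.3 + 126.5 + 126.0 + 124.5 + 127.7 + 126.4) / 8 = 1009.2000 / 8 = 126.1500
Sum of squared deviations: (+0.4500)² + (−0.9500)² + (+0.1500)² + (+0.3500)² + (−0.1500)² + (−1.6500)² + (+1.5500)² + (+0.2500)² = 6.4600
Variance = 6.4600 / 7 = 0.9229
SE* = √0.9229

SE* = 0.961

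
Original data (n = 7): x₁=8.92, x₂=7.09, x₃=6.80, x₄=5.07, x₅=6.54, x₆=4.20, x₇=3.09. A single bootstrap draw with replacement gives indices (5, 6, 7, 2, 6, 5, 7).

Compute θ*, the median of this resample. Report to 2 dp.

θ* = 4.20

Resample values: 6.54, 4.20, 3.09, 7.09, 4.20, 6.54, 3.09.
Sorted: 3.09, 3.09, 4.20, 4.20, 6.54, 6.54, 7.09
Median = middle value = 4.20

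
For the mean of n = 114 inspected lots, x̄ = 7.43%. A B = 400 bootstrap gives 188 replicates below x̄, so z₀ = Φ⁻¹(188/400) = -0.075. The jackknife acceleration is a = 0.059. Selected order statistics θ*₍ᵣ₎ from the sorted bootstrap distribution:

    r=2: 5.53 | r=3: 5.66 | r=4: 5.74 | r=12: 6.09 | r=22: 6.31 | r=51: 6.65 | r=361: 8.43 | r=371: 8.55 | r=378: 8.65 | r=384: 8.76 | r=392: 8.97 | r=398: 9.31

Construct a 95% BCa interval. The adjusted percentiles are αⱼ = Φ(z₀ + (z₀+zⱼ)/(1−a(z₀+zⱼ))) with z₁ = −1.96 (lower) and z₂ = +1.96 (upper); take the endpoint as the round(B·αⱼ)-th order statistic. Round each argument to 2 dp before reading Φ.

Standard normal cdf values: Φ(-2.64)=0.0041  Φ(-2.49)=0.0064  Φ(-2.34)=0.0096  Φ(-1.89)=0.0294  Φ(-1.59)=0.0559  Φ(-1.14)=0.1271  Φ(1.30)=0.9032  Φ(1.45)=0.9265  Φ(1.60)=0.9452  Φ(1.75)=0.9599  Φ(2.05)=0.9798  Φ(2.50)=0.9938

Lower: z₀ + z₁ = -0.075 + (-1.960) = -2.035; 1 − a(z₀+z₁) = 1 − (0.059)(-2.035) = 1.1201; argument = -0.075 + (-2.035)/1.1201 = -1.8919 → -1.89.
α₁ = Φ(-1.89) = 0.0294; rank = round(400 × 0.0294) = 12; θ*₍12₎ = 6.09.
Upper: z₀ + z₂ = 1.885; 1 − a(z₀+z₂) = 0.8888; argument = 2.0459 → 2.05; α₂ = 0.9798; rank = 392; θ*₍392₎ = 8.97.

(6.09, 8.97)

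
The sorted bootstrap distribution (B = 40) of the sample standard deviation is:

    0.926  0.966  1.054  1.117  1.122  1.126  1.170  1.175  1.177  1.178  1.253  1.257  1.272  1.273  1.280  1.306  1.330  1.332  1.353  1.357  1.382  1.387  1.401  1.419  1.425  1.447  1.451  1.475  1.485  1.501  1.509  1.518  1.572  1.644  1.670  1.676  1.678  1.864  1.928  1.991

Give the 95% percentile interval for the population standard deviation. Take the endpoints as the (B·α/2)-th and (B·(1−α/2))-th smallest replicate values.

α = 0.05; lower rank = 40 × 0.025 = 1; upper rank = 40 × 0.975 = 39.
The 1st smallest replicate is 0.926; the 39th is 1.928.

(0.926, 1.928)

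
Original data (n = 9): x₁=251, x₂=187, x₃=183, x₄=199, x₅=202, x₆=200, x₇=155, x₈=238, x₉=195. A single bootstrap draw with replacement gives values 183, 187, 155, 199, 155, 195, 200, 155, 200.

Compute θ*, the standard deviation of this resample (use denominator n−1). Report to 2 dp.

θ* = 20.34

Mean = 181.0000; sum of squared deviations = 3310.0000
s² = 3310.0000 / 8 = 413.7500
s = √413.7500 = 20.34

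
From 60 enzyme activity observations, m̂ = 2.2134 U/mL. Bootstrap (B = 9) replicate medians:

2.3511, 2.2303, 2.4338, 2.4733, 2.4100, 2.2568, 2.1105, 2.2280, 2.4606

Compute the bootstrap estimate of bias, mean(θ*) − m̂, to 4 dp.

mean(θ*) = (2.3511 + 2.2303 + 2.4338 + 2.4733 + 2.4100 + 2.2568 + 2.1105 + 2.2280 + 2.4606) / 9 = 2.32827
bias = 2.32827 − 2.2134

bias = +0.1149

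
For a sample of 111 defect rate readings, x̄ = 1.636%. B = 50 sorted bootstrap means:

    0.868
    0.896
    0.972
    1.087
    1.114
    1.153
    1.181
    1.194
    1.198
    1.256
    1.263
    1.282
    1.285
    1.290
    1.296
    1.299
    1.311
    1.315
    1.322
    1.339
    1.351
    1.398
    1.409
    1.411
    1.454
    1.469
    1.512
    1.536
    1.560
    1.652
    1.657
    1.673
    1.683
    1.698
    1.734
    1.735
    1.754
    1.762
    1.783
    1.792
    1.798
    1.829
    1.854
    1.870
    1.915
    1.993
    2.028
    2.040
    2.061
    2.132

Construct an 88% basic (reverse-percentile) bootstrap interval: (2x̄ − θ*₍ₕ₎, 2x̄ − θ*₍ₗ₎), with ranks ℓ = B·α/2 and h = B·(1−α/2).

(1.244, 2.300)

Percentile endpoints at ranks 3 and 47: θ*₍3₎ = 0.972, θ*₍47₎ = 2.028.
Basic interval reflects these around x̄:
  lower = 2 × 1.636 − 2.028 = 1.244
  upper = 2 × 1.636 − 0.972 = 2.300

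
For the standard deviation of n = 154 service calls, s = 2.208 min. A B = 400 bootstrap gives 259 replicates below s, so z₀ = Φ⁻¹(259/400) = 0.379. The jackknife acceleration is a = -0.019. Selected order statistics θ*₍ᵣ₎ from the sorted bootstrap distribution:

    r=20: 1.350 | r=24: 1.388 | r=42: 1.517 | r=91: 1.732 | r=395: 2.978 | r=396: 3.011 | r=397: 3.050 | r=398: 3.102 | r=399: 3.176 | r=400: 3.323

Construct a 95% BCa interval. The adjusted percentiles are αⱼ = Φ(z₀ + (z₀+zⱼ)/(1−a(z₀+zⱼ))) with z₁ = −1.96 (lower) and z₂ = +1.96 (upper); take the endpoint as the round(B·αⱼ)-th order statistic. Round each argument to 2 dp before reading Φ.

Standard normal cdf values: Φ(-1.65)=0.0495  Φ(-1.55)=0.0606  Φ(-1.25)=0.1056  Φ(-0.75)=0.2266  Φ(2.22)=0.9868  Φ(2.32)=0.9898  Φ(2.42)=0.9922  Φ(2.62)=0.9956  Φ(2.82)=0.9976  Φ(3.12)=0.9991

(1.517, 3.102)

Lower: z₀ + z₁ = 0.379 + (-1.960) = -1.581; 1 − a(z₀+z₁) = 1 − (-0.019)(-1.581) = 0.9700; argument = 0.379 + (-1.581)/0.9700 = -1.2510 → -1.25.
α₁ = Φ(-1.25) = 0.1056; rank = round(400 × 0.1056) = 42; θ*₍42₎ = 1.517.
Upper: z₀ + z₂ = 2.339; 1 − a(z₀+z₂) = 1.0444; argument = 2.6185 → 2.62; α₂ = 0.9956; rank = 398; θ*₍398₎ = 3.102.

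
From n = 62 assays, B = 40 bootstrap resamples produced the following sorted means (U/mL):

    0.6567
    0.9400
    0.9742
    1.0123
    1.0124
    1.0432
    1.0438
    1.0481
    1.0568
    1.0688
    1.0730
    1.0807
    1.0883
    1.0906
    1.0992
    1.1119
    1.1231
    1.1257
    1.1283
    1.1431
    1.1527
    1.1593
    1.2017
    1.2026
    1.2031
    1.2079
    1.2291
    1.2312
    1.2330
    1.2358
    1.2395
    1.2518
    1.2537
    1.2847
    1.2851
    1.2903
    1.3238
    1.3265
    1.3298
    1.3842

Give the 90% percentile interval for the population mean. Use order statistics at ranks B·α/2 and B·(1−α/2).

(0.9400, 1.3265)

α = 0.10; lower rank = 40 × 0.050 = 2; upper rank = 40 × 0.950 = 38.
The 2nd smallest replicate is 0.9400; the 38th is 1.3265.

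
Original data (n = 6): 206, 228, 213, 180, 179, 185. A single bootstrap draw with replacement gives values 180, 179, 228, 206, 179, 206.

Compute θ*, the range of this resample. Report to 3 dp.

θ* = 49.000

Range = 228 − 179 = 49.000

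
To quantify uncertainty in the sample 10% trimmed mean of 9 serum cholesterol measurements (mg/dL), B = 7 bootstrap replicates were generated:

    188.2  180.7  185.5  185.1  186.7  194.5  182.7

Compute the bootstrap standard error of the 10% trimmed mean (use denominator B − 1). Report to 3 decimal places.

SE* = 4.422

Bootstrap SE is the standard deviation of the 7 replicate 10% trimmed means.
Mean of replicates: (188.2 + 180.7 + 185.5 + 185.1 + 186.7 + 194.5 + 182.7) / 7 = 1303.4000 / 7 = 186.2000
Sum of squared deviations: (+2.0000)² + (−5.5000)² + (−0.7000)² + (−1.1000)² + (+0.5000)² + (+8.3000)² + (−3.5000)² = 117.3400
Variance = 117.3400 / 6 = 19.5567
SE* = √19.5567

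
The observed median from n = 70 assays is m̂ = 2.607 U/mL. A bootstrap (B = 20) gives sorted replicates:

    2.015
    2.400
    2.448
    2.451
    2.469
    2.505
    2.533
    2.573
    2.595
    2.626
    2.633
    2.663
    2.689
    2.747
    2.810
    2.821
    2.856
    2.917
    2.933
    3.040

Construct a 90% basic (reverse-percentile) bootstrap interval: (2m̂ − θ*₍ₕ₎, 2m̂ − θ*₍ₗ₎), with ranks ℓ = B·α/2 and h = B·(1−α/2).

Percentile endpoints at ranks 1 and 19: θ*₍1₎ = 2.015, θ*₍19₎ = 2.933.
Basic interval reflects these around m̂:
  lower = 2 × 2.607 − 2.933 = 2.281
  upper = 2 × 2.607 − 2.015 = 3.199

(2.281, 3.199)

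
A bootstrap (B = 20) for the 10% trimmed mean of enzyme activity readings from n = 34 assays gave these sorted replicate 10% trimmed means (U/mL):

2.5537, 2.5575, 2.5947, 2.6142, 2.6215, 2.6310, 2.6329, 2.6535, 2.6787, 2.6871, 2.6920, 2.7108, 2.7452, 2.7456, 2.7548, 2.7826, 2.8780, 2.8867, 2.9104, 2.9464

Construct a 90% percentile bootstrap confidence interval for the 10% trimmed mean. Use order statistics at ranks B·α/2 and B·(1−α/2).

(2.5537, 2.9104)

α = 0.10; lower rank = 20 × 0.050 = 1; upper rank = 20 × 0.950 = 19.
The 1st smallest replicate is 2.5537; the 19th is 2.9104.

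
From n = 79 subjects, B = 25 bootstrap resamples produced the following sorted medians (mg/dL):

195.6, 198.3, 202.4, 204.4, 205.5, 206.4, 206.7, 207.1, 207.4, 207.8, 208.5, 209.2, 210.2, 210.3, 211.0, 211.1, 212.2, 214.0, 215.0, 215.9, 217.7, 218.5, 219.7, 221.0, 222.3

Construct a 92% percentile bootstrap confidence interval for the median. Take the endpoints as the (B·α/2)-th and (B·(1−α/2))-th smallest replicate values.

α = 0.08; lower rank = 25 × 0.040 = 1; upper rank = 25 × 0.960 = 24.
The 1st smallest replicate is 195.6; the 24th is 221.0.

(195.6, 221.0)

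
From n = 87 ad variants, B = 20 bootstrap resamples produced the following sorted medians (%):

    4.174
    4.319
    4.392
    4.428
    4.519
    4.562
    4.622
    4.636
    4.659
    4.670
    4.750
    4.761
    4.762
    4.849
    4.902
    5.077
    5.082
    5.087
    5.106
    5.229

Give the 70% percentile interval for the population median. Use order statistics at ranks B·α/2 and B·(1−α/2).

(4.392, 5.082)

α = 0.30; lower rank = 20 × 0.150 = 3; upper rank = 20 × 0.850 = 17.
The 3rd smallest replicate is 4.392; the 17th is 5.082.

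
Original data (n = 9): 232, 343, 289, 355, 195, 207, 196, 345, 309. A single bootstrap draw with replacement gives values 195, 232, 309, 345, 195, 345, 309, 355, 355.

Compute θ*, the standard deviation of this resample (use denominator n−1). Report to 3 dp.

θ* = 67.580

Mean = 293.3333; sum of squared deviations = 36536.0000
s² = 36536.0000 / 8 = 4567.0000
s = √4567.0000 = 67.580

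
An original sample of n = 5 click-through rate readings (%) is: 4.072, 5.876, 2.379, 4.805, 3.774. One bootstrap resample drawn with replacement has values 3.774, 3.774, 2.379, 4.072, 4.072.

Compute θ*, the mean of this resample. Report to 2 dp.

Mean = (3.774 + 3.774 + 2.379 + 4.072 + 4.072) / 5 = 18.0710 / 5 = 3.61

θ* = 3.61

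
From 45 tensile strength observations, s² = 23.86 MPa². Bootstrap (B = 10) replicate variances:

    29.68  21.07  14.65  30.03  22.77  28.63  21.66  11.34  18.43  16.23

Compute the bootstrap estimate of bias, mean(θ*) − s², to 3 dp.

bias = −2.411

mean(θ*) = (29.68 + 21.07 + 14.65 + 30.03 + 22.77 + 28.63 + 21.66 + 11.34 + 18.43 + 16.23) / 10 = 21.4490
bias = 21.4490 − 23.86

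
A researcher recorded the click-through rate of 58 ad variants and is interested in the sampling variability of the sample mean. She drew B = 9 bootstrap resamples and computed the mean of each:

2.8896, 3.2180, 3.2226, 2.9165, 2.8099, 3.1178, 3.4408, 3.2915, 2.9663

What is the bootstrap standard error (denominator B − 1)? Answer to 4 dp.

SE* = 0.2127

Bootstrap SE is the standard deviation of the 9 replicate means.
Mean of replicates: (2.8896 + 3.2180 + 3.2226 + 2.9165 + 2.8099 + 3.1178 + 3.4408 + 3.2915 + 2.9663) / 9 = 27.87300 / 9 = 3.09700
Sum of squared deviations: (−0.20740)² + (+0.12100)² + (+0.12560)² + (−0.18050)² + (−0.28710)² + (+0.02080)² + (+0.34380)² + (+0.19450)² + (−0.13070)² = 0.36198
Variance = 0.36198 / 8 = 0.04525
SE* = √0.04525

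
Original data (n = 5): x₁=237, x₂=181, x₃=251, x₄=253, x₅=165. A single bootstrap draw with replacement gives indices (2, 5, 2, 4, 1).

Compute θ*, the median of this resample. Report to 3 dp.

Resample values: 181, 165, 181, 253, 237.
Sorted: 165, 181, 181, 237, 253
Median = middle value = 181.000

θ* = 181.000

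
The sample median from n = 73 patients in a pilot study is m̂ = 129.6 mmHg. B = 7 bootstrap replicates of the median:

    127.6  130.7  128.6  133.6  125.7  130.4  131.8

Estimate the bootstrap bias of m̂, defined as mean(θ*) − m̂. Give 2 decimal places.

bias = +0.17

mean(θ*) = (127.6 + 130.7 + 128.6 + 133.6 + 125.7 + 130.4 + 131.8) / 7 = 129.771
bias = 129.771 − 129.6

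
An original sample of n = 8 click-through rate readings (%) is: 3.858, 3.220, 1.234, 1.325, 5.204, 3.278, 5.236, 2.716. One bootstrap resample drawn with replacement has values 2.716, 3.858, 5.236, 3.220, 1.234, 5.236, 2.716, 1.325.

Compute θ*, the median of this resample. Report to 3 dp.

Sorted: 1.234, 1.325, 2.716, 2.716, 3.220, 3.858, 5.236, 5.236
Median = average of the two middle values = 2.968

θ* = 2.968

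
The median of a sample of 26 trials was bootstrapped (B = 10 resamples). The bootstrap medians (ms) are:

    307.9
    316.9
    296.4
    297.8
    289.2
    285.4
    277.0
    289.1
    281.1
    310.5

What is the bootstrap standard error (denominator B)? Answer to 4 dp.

Bootstrap SE is the standard deviation of the 10 replicate medians.
Mean of replicates: (307.9 + 316.9 + 296.4 + 297.8 + 289.2 + 285.4 + 277.0 + 289.1 + 281.1 + 310.5) / 10 = 2951.30000 / 10 = 295.13000
Sum of squared deviations: (+12.77000)² + (+21.77000)² + (+1.27000)² + (+2.67000)² + (−5.93000)² + (−9.73000)² + (−18.13000)² + (−6.03000)² + (−14.03000)² + (+15.37000)² = 1573.72100
Variance = 1573.72100 / 10 = 157.37210
SE* = √157.37210

SE* = 12.5448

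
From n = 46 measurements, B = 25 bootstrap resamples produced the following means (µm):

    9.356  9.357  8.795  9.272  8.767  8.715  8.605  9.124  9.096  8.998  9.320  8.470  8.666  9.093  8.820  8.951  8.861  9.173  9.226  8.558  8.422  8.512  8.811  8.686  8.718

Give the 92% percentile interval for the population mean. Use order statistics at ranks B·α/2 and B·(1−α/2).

(8.422, 9.356)

Sorted replicates: 8.422, 8.470, 8.512, 8.558, 8.605, 8.666, 8.686, 8.715, 8.718, 8.767, 8.795, 8.811, 8.820, 8.861, 8.951, 8.998, 9.093, 9.096, 9.124, 9.173, 9.226, 9.272, 9.320, 9.356, 9.357
α = 0.08; lower rank = 25 × 0.040 = 1; upper rank = 25 × 0.960 = 24.
The 1st smallest replicate is 8.422; the 24th is 9.356.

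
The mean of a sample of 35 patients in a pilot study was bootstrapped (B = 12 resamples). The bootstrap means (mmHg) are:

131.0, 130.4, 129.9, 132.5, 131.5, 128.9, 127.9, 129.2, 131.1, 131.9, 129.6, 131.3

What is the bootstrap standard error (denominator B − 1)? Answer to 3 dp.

Bootstrap SE is the standard deviation of the 12 replicate means.
Mean of replicates: (131.0 + 130.4 + 129.9 + 132.5 + 131.5 + 128.9 + 127.9 + 129.2 + 131.1 + 131.9 + 129.6 + 131.3) / 12 = 1565.2000 / 12 = 130.4333
Sum of squared deviations: (+0.5667)² + (−0.0333)² + (−0.5333)² + (+2.0667)² + (+1.0667)² + (−1.5333)² + (−2.5333)² + (−1.2333)² + (+0.6667)² + (+1.4667)² + (−0.8333)² + (+0.8667)² = 20.3467
Variance = 20.3467 / 11 = 1.8497
SE* = √1.8497

SE* = 1.360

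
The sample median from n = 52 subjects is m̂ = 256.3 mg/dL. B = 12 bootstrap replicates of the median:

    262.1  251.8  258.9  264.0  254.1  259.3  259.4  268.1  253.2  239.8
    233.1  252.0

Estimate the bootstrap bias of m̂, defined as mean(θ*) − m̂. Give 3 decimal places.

bias = −1.650

mean(θ*) = (262.1 + 251.8 + 258.9 + 264.0 + 254.1 + 259.3 + 259.4 + 268.1 + 253.2 + 239.8 + 233.1 + 252.0) / 12 = 254.6500
bias = 254.6500 − 256.3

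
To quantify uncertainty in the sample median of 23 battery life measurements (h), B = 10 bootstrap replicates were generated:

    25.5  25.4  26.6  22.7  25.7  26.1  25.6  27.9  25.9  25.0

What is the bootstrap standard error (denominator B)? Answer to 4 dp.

Bootstrap SE is the standard deviation of the 10 replicate medians.
Mean of replicates: (25.5 + 25.4 + 26.6 + 22.7 + 25.7 + 26.1 + 25.6 + 27.9 + 25.9 + 25.0) / 10 = 256.40000 / 10 = 25.64000
Sum of squared deviations: (−0.14000)² + (−0.24000)² + (+0.96000)² + (−2.94000)² + (+0.06000)² + (+0.46000)² + (−0.04000)² + (+2.26000)² + (+0.26000)² + (−0.64000)² = 15.44400
Variance = 15.44400 / 10 = 1.54440
SE* = √1.54440

SE* = 1.2427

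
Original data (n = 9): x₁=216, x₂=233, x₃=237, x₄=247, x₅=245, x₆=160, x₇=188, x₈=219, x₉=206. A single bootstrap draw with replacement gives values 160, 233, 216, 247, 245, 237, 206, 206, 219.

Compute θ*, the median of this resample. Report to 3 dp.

Sorted: 160, 206, 206, 216, 219, 233, 237, 245, 247
Median = middle value = 219.000

θ* = 219.000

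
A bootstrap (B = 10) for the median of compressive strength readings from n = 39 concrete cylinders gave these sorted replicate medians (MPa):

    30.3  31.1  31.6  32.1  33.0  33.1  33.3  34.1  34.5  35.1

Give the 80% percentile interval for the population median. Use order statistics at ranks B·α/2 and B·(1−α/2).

α = 0.20; lower rank = 10 × 0.100 = 1; upper rank = 10 × 0.900 = 9.
The 1st smallest replicate is 30.3; the 9th is 34.5.

(30.3, 34.5)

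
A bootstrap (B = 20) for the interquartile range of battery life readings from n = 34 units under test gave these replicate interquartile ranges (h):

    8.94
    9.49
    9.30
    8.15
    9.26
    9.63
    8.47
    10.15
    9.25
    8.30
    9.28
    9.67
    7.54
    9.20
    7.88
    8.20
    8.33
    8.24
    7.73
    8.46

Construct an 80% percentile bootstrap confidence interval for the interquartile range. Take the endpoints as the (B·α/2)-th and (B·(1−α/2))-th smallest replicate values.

Sorted replicates: 7.54, 7.73, 7.88, 8.15, 8.20, 8.24, 8.30, 8.33, 8.46, 8.47, 8.94, 9.20, 9.25, 9.26, 9.28, 9.30, 9.49, 9.63, 9.67, 10.15
α = 0.20; lower rank = 20 × 0.100 = 2; upper rank = 20 × 0.900 = 18.
The 2nd smallest replicate is 7.73; the 18th is 9.63.

(7.73, 9.63)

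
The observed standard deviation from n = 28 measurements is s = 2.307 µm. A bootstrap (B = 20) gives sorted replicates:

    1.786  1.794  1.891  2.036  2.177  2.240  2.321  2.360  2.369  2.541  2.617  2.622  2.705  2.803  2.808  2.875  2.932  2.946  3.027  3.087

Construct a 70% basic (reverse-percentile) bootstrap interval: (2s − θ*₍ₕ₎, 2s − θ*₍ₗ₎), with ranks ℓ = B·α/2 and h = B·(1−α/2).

Percentile endpoints at ranks 3 and 17: θ*₍3₎ = 1.891, θ*₍17₎ = 2.932.
Basic interval reflects these around s:
  lower = 2 × 2.307 − 2.932 = 1.682
  upper = 2 × 2.307 − 1.891 = 2.723

(1.682, 2.723)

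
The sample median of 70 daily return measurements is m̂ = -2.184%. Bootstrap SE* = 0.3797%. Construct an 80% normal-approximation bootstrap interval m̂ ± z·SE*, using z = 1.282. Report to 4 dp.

(-2.6708, -1.6972)

Margin = 1.282 × 0.3797 = 0.48678
Interval: -2.184 ± 0.48678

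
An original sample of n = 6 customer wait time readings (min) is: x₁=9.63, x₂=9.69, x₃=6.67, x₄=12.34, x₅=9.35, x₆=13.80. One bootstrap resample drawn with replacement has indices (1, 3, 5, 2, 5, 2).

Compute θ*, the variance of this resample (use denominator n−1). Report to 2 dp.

Resample values: 9.63, 6.67, 9.35, 9.69, 9.35, 9.69.
Mean = 9.0633; sum of squared deviations = 6.9989
s² = 6.9989 / 5 = 1.3998

θ* = 1.40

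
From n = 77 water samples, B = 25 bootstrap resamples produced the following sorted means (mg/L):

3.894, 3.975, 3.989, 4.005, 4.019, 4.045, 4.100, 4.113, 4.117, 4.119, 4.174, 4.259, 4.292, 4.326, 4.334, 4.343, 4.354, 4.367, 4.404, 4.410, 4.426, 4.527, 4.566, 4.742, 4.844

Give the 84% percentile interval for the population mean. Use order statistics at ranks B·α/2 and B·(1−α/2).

(3.975, 4.566)

α = 0.16; lower rank = 25 × 0.080 = 2; upper rank = 25 × 0.920 = 23.
The 2nd smallest replicate is 3.975; the 23rd is 4.566.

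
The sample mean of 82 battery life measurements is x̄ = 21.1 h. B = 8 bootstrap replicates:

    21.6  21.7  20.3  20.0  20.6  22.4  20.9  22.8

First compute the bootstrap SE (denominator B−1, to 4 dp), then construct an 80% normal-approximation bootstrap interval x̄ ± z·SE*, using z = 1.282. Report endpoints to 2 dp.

(19.81, 22.39)

Mean of replicates = 21.2875; sum of squared deviations = 7.0487; SE* = √(7.0487/7) = 1.0035
Margin = 1.282 × 1.0035 = 1.286
Interval: 21.1 ± 1.286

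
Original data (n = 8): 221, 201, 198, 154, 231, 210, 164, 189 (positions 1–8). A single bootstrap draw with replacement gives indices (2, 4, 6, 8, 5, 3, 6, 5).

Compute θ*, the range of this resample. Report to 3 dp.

Resample values: 201, 154, 210, 189, 231, 198, 210, 231.
Range = 231 − 154 = 77.000

θ* = 77.000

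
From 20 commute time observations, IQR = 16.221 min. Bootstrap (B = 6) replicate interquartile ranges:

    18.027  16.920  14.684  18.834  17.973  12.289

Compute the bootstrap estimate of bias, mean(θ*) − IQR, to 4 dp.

bias = +0.2335

mean(θ*) = (18.027 + 16.920 + 14.684 + 18.834 + 17.973 + 12.289) / 6 = 16.45450
bias = 16.45450 − 16.221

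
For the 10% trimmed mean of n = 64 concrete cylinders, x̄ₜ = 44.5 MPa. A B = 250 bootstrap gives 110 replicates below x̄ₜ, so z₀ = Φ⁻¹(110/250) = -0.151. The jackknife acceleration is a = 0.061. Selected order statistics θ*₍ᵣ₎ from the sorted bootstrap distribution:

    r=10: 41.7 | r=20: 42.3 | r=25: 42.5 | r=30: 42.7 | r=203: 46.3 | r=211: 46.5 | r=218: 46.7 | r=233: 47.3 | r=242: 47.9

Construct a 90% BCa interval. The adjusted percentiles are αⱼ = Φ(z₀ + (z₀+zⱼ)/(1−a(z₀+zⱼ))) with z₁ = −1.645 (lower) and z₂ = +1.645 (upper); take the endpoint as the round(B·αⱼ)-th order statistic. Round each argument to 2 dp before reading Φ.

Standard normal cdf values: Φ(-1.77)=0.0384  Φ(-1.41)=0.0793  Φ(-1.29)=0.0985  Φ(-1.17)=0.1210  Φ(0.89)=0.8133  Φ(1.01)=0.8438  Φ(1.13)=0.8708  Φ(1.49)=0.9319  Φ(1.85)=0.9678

(41.7, 47.3)

Lower: z₀ + z₁ = -0.151 + (-1.645) = -1.796; 1 − a(z₀+z₁) = 1 − (0.061)(-1.796) = 1.1096; argument = -0.151 + (-1.796)/1.1096 = -1.7697 → -1.77.
α₁ = Φ(-1.77) = 0.0384; rank = round(250 × 0.0384) = 10; θ*₍10₎ = 41.7.
Upper: z₀ + z₂ = 1.494; 1 − a(z₀+z₂) = 0.9089; argument = 1.4928 → 1.49; α₂ = 0.9319; rank = 233; θ*₍233₎ = 47.3.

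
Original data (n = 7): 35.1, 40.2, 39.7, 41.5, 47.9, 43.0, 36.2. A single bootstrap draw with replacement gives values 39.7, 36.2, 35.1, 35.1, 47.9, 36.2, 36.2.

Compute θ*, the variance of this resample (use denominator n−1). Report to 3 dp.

θ* = 21.236

Mean = 38.0571; sum of squared deviations = 127.4171
s² = 127.4171 / 6 = 21.2362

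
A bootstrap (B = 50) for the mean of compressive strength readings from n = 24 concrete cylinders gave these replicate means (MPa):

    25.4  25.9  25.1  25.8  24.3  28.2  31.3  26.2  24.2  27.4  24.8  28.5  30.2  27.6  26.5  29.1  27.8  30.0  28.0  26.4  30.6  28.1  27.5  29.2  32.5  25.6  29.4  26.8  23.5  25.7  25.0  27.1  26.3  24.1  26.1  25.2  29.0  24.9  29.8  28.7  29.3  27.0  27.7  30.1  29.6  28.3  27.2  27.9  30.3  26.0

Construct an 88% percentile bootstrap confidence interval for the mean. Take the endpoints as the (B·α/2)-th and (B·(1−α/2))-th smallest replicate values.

Sorted replicates: 23.5, 24.1, 24.2, 24.3, 24.8, 24.9, 25.0, 25.1, 25.2, 25.4, 25.6, 25.7, 25.8, 25.9, 26.0, 26.1, 26.2, 26.3, 26.4, 26.5, 26.8, 27.0, 27.1, 27.2, 27.4, 27.5, 27.6, 27.7, 27.8, 27.9, 28.0, 28.1, 28.2, 28.3, 28.5, 28.7, 29.0, 29.1, 29.2, 29.3, 29.4, 29.6, 29.8, 30.0, 30.1, 30.2, 30.3, 30.6, 31.3, 32.5
α = 0.12; lower rank = 50 × 0.060 = 3; upper rank = 50 × 0.940 = 47.
The 3rd smallest replicate is 24.2; the 47th is 30.3.

(24.2, 30.3)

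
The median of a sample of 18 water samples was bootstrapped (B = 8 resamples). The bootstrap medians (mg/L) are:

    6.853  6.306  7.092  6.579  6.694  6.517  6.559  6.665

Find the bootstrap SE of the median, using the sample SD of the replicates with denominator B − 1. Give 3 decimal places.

Bootstrap SE is the standard deviation of the 8 replicate medians.
Mean of replicates: (6.853 + 6.306 + 7.092 + 6.579 + 6.694 + 6.517 + 6.559 + 6.665) / 8 = 53.2650 / 8 = 6.6581
Sum of squared deviations: (+0.1949)² + (−0.3521)² + (+0.4339)² + (−0.0791)² + (+0.0359)² + (−0.1411)² + (−0.0991)² + (+0.0069)² = 0.3876
Variance = 0.3876 / 7 = 0.0554
SE* = √0.0554

SE* = 0.235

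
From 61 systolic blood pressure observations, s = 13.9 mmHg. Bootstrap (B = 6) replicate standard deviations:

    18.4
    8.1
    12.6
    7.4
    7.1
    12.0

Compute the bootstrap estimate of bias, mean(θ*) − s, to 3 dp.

mean(θ*) = (18.4 + 8.1 + 12.6 + 7.4 + 7.1 + 12.0) / 6 = 10.9333
bias = 10.9333 − 13.9

bias = −2.967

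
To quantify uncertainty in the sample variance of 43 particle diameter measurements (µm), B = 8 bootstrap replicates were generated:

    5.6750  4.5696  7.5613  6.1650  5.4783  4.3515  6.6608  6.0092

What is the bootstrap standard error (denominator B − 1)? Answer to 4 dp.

Bootstrap SE is the standard deviation of the 8 replicate variances.
Mean of replicates: (5.6750 + 4.5696 + 7.5613 + 6.1650 + 5.4783 + 4.3515 + 6.6608 + 6.0092) / 8 = 46.47070 / 8 = 5.80884
Sum of squared deviations: (−0.13384)² + (−1.23924)² + (+1.75246)² + (+0.35616)² + (−0.33054)² + (−1.45734)² + (+0.85196)² + (+0.20036)² = 7.75067
Variance = 7.75067 / 7 = 1.10724
SE* = √1.10724

SE* = 1.0523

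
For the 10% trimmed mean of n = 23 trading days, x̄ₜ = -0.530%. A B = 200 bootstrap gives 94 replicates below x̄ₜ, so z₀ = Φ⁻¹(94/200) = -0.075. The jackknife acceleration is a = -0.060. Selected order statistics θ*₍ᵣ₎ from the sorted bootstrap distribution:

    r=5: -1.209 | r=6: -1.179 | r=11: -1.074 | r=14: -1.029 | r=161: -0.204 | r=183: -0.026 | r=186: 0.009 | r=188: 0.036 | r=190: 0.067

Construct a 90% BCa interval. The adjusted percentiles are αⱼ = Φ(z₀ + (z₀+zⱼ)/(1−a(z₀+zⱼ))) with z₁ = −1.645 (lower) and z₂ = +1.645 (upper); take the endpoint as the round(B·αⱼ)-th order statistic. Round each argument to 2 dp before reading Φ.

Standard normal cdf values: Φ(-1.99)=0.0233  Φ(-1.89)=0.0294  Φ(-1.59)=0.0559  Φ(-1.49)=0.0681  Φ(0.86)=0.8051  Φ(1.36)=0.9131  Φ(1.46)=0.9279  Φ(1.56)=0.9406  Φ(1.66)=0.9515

(-1.209, -0.026)

Lower: z₀ + z₁ = -0.075 + (-1.645) = -1.720; 1 − a(z₀+z₁) = 1 − (-0.060)(-1.720) = 0.8968; argument = -0.075 + (-1.720)/0.8968 = -1.9929 → -1.99.
α₁ = Φ(-1.99) = 0.0233; rank = round(200 × 0.0233) = 5; θ*₍5₎ = -1.209.
Upper: z₀ + z₂ = 1.570; 1 − a(z₀+z₂) = 1.0942; argument = 1.3598 → 1.36; α₂ = 0.9131; rank = 183; θ*₍183₎ = -0.026.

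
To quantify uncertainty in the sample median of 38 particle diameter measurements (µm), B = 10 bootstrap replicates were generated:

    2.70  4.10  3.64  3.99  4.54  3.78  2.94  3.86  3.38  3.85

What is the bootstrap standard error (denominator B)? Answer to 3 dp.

Bootstrap SE is the standard deviation of the 10 replicate medians.
Mean of replicates: (2.70 + 4.10 + 3.64 + 3.99 + 4.54 + 3.78 + 2.94 + 3.86 + 3.38 + 3.85) / 10 = 36.7800 / 10 = 3.6780
Sum of squared deviations: (−0.9780)² + (+0.4220)² + (−0.0380)² + (+0.3120)² + (+0.8620)² + (+0.1020)² + (−0.7380)² + (+0.1820)² + (−0.2980)² + (+0.1720)² = 2.6830
Variance = 2.6830 / 10 = 0.2683
SE* = √0.2683

SE* = 0.518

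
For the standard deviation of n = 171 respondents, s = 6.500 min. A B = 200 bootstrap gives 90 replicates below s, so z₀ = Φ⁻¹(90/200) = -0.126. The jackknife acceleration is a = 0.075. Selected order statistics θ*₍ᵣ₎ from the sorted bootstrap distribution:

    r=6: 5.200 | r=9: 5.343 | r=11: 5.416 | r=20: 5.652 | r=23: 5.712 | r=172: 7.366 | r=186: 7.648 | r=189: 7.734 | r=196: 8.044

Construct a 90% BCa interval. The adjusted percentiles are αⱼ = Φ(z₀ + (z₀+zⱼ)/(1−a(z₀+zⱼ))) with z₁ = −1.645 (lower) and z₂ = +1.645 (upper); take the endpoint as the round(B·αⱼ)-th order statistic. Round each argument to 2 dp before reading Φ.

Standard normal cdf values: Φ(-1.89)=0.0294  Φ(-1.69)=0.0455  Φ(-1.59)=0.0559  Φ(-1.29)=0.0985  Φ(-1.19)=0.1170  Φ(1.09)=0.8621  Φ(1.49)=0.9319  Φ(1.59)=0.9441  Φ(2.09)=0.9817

(5.343, 7.734)

Lower: z₀ + z₁ = -0.126 + (-1.645) = -1.771; 1 − a(z₀+z₁) = 1 − (0.075)(-1.771) = 1.1328; argument = -0.126 + (-1.771)/1.1328 = -1.6893 → -1.69.
α₁ = Φ(-1.69) = 0.0455; rank = round(200 × 0.0455) = 9; θ*₍9₎ = 5.343.
Upper: z₀ + z₂ = 1.519; 1 − a(z₀+z₂) = 0.8861; argument = 1.5883 → 1.59; α₂ = 0.9441; rank = 189; θ*₍189₎ = 7.734.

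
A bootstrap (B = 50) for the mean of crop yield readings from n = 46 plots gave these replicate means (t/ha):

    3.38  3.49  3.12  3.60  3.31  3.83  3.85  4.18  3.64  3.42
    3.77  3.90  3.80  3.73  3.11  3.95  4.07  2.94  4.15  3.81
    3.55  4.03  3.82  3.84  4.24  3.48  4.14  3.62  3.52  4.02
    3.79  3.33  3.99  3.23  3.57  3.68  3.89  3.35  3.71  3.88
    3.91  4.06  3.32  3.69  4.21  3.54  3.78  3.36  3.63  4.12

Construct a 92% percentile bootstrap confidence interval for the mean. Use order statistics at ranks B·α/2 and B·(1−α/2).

(3.11, 4.18)

Sorted replicates: 2.94, 3.11, 3.12, 3.23, 3.31, 3.32, 3.33, 3.35, 3.36, 3.38, 3.42, 3.48, 3.49, 3.52, 3.54, 3.55, 3.57, 3.60, 3.62, 3.63, 3.64, 3.68, 3.69, 3.71, 3.73, 3.77, 3.78, 3.79, 3.80, 3.81, 3.82, 3.83, 3.84, 3.85, 3.88, 3.89, 3.90, 3.91, 3.95, 3.99, 4.02, 4.03, 4.06, 4.07, 4.12, 4.14, 4.15, 4.18, 4.21, 4.24
α = 0.08; lower rank = 50 × 0.040 = 2; upper rank = 50 × 0.960 = 48.
The 2nd smallest replicate is 3.11; the 48th is 4.18.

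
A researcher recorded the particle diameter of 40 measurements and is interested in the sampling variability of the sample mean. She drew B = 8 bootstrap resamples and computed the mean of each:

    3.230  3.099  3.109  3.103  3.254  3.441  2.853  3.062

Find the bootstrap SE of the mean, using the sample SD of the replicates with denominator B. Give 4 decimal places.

SE* = 0.1597

Bootstrap SE is the standard deviation of the 8 replicate means.
Mean of replicates: (3.230 + 3.099 + 3.109 + 3.103 + 3.254 + 3.441 + 2.853 + 3.062) / 8 = 25.15100 / 8 = 3.14387
Sum of squared deviations: (+0.08613)² + (−0.04487)² + (−0.03487)² + (−0.04087)² + (+0.11013)² + (+0.29712)² + (−0.29087)² + (−0.08188)² = 0.20404
Variance = 0.20404 / 8 = 0.02551
SE* = √0.02551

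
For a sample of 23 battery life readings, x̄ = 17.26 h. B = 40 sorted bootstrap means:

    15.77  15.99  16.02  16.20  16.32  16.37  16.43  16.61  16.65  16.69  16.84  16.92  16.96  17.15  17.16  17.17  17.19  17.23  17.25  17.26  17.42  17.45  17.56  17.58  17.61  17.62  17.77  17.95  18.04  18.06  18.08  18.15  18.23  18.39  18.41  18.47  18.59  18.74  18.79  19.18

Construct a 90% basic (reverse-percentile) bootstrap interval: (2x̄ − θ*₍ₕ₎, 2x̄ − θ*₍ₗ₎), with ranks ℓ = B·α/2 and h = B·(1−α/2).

(15.78, 18.53)

Percentile endpoints at ranks 2 and 38: θ*₍2₎ = 15.99, θ*₍38₎ = 18.74.
Basic interval reflects these around x̄:
  lower = 2 × 17.26 − 18.74 = 15.78
  upper = 2 × 17.26 − 15.99 = 18.53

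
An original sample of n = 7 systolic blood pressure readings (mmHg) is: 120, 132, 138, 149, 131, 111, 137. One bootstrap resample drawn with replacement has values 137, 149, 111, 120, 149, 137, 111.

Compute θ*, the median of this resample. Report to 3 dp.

θ* = 137.000

Sorted: 111, 111, 120, 137, 137, 149, 149
Median = middle value = 137.000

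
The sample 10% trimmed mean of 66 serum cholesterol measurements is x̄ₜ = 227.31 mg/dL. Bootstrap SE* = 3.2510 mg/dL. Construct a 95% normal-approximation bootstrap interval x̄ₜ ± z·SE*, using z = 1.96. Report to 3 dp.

(220.938, 233.682)

Margin = 1.96 × 3.2510 = 6.3720
Interval: 227.31 ± 6.3720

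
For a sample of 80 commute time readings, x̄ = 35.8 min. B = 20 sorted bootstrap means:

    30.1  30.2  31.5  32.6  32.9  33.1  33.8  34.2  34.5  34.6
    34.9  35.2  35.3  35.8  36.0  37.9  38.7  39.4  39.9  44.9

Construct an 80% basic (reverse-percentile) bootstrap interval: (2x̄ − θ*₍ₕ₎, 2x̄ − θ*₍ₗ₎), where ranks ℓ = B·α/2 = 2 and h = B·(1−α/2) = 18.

Percentile endpoints at ranks 2 and 18: θ*₍2₎ = 30.2, θ*₍18₎ = 39.4.
Basic interval reflects these around x̄:
  lower = 2 × 35.8 − 39.4 = 32.2
  upper = 2 × 35.8 − 30.2 = 41.4

(32.2, 41.4)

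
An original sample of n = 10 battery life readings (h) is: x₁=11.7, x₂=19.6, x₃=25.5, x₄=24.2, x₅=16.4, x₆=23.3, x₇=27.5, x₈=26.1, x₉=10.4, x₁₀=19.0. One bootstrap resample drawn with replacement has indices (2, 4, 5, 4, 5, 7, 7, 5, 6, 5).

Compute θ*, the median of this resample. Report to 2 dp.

θ* = 21.45

Resample values: 19.6, 24.2, 16.4, 24.2, 16.4, 27.5, 27.5, 16.4, 23.3, 16.4.
Sorted: 16.4, 16.4, 16.4, 16.4, 19.6, 23.3, 24.2, 24.2, 27.5, 27.5
Median = average of the two middle values = 21.45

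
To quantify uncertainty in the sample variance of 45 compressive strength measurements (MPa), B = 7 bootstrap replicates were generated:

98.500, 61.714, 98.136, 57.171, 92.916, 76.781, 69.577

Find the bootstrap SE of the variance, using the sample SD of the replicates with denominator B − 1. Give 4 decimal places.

SE* = 17.3621

Bootstrap SE is the standard deviation of the 7 replicate variances.
Mean of replicates: (98.500 + 61.714 + 98.136 + 57.171 + 92.916 + 76.781 + 69.577) / 7 = 554.79500 / 7 = 79.25643
Sum of squared deviations: (+19.24357)² + (−17.54243)² + (+18.87957)² + (−22.08543)² + (+13.65957)² + (−2.47543)² + (−9.67943)² = 1808.65919
Variance = 1808.65919 / 6 = 301.44320
SE* = √301.44320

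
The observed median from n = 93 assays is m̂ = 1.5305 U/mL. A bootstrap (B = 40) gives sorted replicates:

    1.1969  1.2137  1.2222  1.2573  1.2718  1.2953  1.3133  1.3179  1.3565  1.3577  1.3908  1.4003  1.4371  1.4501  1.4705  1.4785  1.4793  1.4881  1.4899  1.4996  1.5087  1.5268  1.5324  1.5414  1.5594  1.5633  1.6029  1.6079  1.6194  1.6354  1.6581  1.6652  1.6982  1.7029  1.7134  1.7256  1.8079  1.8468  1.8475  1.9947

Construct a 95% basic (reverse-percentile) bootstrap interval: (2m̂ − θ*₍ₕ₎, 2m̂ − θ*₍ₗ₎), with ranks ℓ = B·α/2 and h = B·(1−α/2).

(1.2135, 1.8641)

Percentile endpoints at ranks 1 and 39: θ*₍1₎ = 1.1969, θ*₍39₎ = 1.8475.
Basic interval reflects these around m̂:
  lower = 2 × 1.5305 − 1.8475 = 1.2135
  upper = 2 × 1.5305 − 1.1969 = 1.8641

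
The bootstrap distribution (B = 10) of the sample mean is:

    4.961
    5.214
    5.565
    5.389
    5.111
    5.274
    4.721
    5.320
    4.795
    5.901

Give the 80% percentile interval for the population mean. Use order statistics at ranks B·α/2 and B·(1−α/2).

(4.721, 5.565)

Sorted replicates: 4.721, 4.795, 4.961, 5.111, 5.214, 5.274, 5.320, 5.389, 5.565, 5.901
α = 0.20; lower rank = 10 × 0.100 = 1; upper rank = 10 × 0.900 = 9.
The 1st smallest replicate is 4.721; the 9th is 5.565.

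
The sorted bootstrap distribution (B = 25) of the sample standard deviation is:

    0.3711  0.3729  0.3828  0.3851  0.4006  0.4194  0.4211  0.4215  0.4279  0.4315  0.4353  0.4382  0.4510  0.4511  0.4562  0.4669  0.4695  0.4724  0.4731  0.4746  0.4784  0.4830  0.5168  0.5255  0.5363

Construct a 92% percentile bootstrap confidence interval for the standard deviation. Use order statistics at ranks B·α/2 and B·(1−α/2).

α = 0.08; lower rank = 25 × 0.040 = 1; upper rank = 25 × 0.960 = 24.
The 1st smallest replicate is 0.3711; the 24th is 0.5255.

(0.3711, 0.5255)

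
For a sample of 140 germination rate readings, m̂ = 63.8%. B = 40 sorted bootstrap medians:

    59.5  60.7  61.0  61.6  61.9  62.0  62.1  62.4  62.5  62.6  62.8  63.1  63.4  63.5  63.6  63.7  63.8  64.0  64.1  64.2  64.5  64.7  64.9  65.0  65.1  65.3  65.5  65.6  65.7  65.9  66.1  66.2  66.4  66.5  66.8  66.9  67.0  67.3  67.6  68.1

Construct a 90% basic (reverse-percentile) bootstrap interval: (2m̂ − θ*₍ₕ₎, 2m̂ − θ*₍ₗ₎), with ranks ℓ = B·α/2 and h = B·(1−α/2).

Percentile endpoints at ranks 2 and 38: θ*₍2₎ = 60.7, θ*₍38₎ = 67.3.
Basic interval reflects these around m̂:
  lower = 2 × 63.8 − 67.3 = 60.3
  upper = 2 × 63.8 − 60.7 = 66.9

(60.3, 66.9)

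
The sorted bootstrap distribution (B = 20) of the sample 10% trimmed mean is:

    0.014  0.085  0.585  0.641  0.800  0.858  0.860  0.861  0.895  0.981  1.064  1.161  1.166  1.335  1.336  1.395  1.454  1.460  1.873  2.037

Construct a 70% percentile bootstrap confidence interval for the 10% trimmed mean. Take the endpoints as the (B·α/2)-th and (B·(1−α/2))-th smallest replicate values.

α = 0.30; lower rank = 20 × 0.150 = 3; upper rank = 20 × 0.850 = 17.
The 3rd smallest replicate is 0.585; the 17th is 1.454.

(0.585, 1.454)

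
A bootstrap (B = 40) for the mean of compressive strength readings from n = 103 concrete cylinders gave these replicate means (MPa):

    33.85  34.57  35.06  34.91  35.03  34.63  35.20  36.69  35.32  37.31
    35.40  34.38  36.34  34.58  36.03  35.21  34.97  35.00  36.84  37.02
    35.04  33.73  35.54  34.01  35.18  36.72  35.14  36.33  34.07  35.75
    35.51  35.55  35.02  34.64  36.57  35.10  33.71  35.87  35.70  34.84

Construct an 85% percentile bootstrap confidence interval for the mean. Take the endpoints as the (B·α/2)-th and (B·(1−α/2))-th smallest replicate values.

Sorted replicates: 33.71, 33.73, 33.85, 34.01, 34.07, 34.38, 34.57, 34.58, 34.63, 34.64, 34.84, 34.91, 34.97, 35.00, 35.02, 35.03, 35.04, 35.06, 35.10, 35.14, 35.18, 35.20, 35.21, 35.32, 35.40, 35.51, 35.54, 35.55, 35.70, 35.75, 35.87, 36.03, 36.33, 36.34, 36.57, 36.69, 36.72, 36.84, 37.02, 37.31
α = 0.15; lower rank = 40 × 0.075 = 3; upper rank = 40 × 0.925 = 37.
The 3rd smallest replicate is 33.85; the 37th is 36.72.

(33.85, 36.72)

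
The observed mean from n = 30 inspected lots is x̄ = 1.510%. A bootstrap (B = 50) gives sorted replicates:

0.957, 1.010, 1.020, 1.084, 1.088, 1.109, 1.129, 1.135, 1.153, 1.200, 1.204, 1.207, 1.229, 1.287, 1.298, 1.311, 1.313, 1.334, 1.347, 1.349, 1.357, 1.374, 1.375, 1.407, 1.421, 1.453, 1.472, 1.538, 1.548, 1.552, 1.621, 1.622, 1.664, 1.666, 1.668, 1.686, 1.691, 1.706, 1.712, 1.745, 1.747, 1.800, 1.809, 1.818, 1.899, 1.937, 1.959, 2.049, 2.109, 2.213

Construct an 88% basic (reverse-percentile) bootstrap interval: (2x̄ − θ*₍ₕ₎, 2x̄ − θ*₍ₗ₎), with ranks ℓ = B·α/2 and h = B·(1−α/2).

(1.061, 2.000)

Percentile endpoints at ranks 3 and 47: θ*₍3₎ = 1.020, θ*₍47₎ = 1.959.
Basic interval reflects these around x̄:
  lower = 2 × 1.510 − 1.959 = 1.061
  upper = 2 × 1.510 − 1.020 = 2.000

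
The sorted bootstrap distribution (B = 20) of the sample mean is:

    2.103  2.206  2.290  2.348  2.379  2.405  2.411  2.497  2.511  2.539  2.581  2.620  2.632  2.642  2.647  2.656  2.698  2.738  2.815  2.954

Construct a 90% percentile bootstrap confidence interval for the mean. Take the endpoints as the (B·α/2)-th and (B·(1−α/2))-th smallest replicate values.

(2.103, 2.815)

α = 0.10; lower rank = 20 × 0.050 = 1; upper rank = 20 × 0.950 = 19.
The 1st smallest replicate is 2.103; the 19th is 2.815.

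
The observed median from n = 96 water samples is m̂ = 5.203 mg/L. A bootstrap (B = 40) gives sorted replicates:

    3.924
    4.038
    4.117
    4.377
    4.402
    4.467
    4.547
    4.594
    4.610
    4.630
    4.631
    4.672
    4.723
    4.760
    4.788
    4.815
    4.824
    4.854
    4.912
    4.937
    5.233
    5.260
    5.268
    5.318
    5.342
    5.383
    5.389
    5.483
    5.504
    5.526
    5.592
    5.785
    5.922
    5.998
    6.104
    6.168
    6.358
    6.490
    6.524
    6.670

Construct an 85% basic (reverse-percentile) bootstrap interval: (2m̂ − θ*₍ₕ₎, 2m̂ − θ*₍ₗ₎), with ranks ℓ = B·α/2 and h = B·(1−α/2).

(4.048, 6.289)

Percentile endpoints at ranks 3 and 37: θ*₍3₎ = 4.117, θ*₍37₎ = 6.358.
Basic interval reflects these around m̂:
  lower = 2 × 5.203 − 6.358 = 4.048
  upper = 2 × 5.203 − 4.117 = 6.289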